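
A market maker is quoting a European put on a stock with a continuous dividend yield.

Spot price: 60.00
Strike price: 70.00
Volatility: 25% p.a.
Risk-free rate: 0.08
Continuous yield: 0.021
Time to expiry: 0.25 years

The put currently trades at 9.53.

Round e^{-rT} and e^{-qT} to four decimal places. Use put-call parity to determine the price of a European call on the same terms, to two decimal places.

e^(−qT) = e^(−0.021·0.25) = 0.9948;  e^(−rT) = e^(−0.08·0.25) = 0.9802
Put-call parity: C − P = S·e^(−qT) − K·e^(−rT) = 60·0.9948 − 70·0.9802 = 59.6880 − 68.6140 = -8.9260
C = P + (C − P) = 9.53 + (-8.9260) = 0.6040

0.60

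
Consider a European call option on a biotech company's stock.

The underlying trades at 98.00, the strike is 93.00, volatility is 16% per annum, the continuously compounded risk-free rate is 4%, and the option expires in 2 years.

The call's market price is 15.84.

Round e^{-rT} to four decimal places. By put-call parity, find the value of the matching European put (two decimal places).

exp(−rT) = exp(−0.04·2) = 0.9231
Put-call parity: C − P = S − K·e^(−rT) = 98 − 93·0.9231 = 98 − 85.8483 = 12.1517
P = C − (C − P) = 15.84 − (12.1517) = 3.6883

3.69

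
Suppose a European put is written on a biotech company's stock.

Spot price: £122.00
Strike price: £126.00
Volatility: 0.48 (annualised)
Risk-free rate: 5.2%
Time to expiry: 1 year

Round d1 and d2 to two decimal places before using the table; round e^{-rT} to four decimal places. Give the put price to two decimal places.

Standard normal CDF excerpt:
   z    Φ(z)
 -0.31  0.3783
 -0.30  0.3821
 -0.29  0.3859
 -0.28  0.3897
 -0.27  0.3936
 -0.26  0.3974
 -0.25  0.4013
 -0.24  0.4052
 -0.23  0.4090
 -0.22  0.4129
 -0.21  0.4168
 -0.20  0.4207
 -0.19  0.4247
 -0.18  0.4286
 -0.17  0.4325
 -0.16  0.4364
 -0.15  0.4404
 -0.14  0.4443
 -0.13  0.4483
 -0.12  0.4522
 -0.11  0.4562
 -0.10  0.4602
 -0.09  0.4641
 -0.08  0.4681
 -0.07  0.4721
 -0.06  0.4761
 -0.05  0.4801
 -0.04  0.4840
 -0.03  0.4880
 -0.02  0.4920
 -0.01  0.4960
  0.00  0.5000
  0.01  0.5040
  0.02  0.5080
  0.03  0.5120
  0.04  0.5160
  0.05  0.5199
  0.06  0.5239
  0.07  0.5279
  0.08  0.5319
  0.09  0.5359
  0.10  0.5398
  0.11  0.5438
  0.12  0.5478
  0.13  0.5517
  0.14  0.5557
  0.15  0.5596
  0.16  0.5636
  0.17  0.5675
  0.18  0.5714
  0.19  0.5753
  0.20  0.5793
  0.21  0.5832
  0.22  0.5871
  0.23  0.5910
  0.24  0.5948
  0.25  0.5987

£21.75

σ√T = 0.48·√1 = 0.4800
d₁ = [ln(122/126) + (0.052 + ½·0.48²)·1] / (σ√T) = (-0.0323 + 0.1672) / 0.4800 = 0.2811 which rounds to 0.28
d₂ = 0.2811 − 0.4800 = -0.1989 which rounds to -0.20
exp(−rT) = exp(−0.052·1) = 0.9493
N(−d₂) = N(0.20) = 0.5793;  N(−d₁) = N(-0.28) = 0.3897
P = 126·0.9493·0.5793 − 122·0.3897 = 69.2911 − 47.5434 = 21.7477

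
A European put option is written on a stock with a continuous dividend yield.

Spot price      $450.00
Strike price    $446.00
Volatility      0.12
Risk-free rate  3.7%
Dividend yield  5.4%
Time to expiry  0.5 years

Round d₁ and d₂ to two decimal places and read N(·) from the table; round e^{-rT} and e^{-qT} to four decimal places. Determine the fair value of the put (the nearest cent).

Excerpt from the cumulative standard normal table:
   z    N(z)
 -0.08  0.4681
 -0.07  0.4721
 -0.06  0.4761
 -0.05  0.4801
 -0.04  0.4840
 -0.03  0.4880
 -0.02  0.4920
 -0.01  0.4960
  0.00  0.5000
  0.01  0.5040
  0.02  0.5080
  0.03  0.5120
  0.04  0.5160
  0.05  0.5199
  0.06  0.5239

$15.63

σ√T = 0.12 × 0.7071 = 0.0849
ln(S/K) + (r − q + σ²/2)T = ln(450/446) + (0.037 − 0.054 + 0.12²/2)·0.5 = 0.0089 − 0.0049 = 0.0040
d₁ = 0.0040 / 0.0849 = 0.0475 → 0.05
d₂ = d₁ − σ√T = 0.0475 − 0.0849 = -0.0374 → -0.04
e^(−qT) = e^(−0.054·0.5) = 0.9734;  e^(−rT) = e^(−0.037·0.5) = 0.9817
N(−d₂) = N(0.04) = 0.5160;  N(−d₁) = N(-0.05) = 0.4801
P = 446·0.9817·0.5160 − 450·0.9734·0.4801 = 225.9245 − 210.2982 = 15.6263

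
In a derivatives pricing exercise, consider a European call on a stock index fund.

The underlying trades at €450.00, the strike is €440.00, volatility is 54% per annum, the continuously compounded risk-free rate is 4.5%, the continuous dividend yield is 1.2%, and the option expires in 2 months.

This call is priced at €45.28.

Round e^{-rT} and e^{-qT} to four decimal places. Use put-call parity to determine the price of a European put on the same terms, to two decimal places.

€32.88

exp(−qT) = exp(−0.012·0.1667) = 0.9980;  exp(−rT) = exp(−0.045·0.1667) = 0.9925
Put-call parity: C − P = S·e^(−qT) − K·e^(−rT) = 450·0.9980 − 440·0.9925 = 449.1000 − 436.7000 = 12.4000
P = C − (C − P) = 45.28 − (12.4000) = 32.8800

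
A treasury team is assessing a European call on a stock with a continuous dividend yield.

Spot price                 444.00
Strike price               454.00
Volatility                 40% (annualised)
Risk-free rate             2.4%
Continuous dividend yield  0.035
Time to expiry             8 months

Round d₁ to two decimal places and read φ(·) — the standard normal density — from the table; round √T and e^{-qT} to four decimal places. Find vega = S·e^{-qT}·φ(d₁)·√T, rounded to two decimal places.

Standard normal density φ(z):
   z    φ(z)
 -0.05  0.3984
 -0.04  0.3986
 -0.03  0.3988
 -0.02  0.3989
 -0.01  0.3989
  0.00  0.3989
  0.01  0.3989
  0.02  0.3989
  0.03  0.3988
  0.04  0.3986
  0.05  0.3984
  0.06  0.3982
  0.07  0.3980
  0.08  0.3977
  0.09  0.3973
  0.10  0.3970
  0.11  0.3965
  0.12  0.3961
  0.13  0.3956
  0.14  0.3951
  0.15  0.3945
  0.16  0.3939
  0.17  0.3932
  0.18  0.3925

140.95

T = 0.6667;  σ√T = 0.3266
ln(S/K) + (r − q + σ²/2)T = ln(444/454) + (0.024 − 0.035 + 0.4²/2)·0.6667 = -0.0223 + 0.0460 = 0.0237
d₁ = 0.0237 / 0.3266 = 0.0726 which rounds to 0.07
√T = √0.6667 = 0.8165
φ(d₁) = φ(0.07) = 0.3980
e^(−qT) = e^(−0.035·0.6667) = 0.9769
vega = S·e^(−qT)·φ(d₁)·√T = 444·0.9769·0.3980·0.8165 = 140.9524
(The put has the same vega.)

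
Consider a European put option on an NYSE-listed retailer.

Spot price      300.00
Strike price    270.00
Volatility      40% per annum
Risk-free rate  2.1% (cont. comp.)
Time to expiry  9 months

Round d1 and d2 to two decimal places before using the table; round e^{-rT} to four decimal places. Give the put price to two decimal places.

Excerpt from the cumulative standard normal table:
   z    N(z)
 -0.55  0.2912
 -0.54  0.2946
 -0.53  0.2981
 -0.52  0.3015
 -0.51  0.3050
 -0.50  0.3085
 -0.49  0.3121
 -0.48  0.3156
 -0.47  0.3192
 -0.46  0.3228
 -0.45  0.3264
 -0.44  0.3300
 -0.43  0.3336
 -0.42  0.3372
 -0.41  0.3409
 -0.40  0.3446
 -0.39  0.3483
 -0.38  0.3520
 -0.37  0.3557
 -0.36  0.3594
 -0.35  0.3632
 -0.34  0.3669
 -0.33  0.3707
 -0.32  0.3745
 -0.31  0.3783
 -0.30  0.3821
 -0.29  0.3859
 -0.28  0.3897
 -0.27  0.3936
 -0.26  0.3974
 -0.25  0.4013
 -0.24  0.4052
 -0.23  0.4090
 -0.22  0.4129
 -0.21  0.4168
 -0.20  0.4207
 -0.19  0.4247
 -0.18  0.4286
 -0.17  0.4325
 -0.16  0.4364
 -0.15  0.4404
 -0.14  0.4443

23.47

T = 0.75;  σ√T = 0.3464
ln(S/K) + (r + σ²/2)T = ln(300/270) + (0.021 + 0.4²/2)·0.75 = 0.1054 + 0.0758 = 0.1811
d₁ = 0.1811 / 0.3464 = 0.5228 which rounds to 0.52
d₂ = d₁ − σ√T = 0.5228 − 0.3464 = 0.1764 which rounds to 0.18
e^(−rT) = e^(−0.021·0.75) = 0.9844
N(−d₂) = N(-0.18) = 0.4286;  N(−d₁) = N(-0.52) = 0.3015
P = 270·0.9844·0.4286 − 300·0.3015 = 113.9167 − 90.4500 = 23.4667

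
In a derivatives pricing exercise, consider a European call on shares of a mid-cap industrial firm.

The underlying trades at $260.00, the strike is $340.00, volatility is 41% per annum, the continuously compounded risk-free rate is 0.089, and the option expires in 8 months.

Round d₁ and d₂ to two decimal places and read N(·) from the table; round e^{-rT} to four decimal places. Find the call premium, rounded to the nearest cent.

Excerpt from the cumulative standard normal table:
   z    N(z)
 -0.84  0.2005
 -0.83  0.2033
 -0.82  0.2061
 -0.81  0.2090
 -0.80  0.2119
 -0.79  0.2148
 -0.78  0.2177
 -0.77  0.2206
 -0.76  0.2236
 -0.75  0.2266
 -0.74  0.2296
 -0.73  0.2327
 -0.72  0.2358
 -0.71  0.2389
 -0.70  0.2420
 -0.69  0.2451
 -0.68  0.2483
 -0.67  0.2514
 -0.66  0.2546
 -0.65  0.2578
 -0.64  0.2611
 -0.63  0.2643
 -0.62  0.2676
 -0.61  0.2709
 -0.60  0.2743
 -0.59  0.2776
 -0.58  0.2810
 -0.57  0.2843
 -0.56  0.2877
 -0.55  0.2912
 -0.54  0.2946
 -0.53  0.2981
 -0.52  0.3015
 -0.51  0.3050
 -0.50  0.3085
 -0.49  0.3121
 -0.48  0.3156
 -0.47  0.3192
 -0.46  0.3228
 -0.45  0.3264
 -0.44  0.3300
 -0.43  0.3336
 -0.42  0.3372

$15.10

T = 0.6667;  σ√T = 0.3348
d₁ = [ln(260/340) + (0.089 + 0.41²/2)·0.6667] / 0.3348 = [-0.2683 + 0.1154] / 0.3348 = -0.4567 → -0.46
d₂ = d₁ − σ√T = -0.4567 − 0.3348 = -0.7915 → -0.79
e^(−rT) = e^(−0.089·0.6667) = 0.9424
C = 260·N(-0.46) − 340·0.9424·N(-0.79) = 260·0.3228 − 340·0.9424·0.2148 = 83.9280 − 68.8254 = 15.1026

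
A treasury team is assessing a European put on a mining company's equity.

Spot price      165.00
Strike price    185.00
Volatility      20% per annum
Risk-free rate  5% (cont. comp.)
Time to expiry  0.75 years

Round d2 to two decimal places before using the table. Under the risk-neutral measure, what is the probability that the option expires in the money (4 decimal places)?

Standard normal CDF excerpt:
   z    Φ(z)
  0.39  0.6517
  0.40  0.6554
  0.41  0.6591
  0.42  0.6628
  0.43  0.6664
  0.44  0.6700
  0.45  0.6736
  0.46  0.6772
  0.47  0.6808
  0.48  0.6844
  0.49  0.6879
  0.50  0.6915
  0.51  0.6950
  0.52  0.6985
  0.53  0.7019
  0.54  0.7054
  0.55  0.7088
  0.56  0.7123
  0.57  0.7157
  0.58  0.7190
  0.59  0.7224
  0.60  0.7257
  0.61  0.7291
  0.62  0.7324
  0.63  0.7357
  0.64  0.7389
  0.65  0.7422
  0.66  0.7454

0.7019

σ√T = 0.2·√0.75 = 0.1732
d₁ = [ln(165/185) + (0.05 + 0.2²/2)·0.75] / 0.1732 = [-0.1144 + 0.0525] / 0.1732 = -0.3574 → -0.36
d₂ = d₁ − σ√T = -0.3574 − 0.1732 = -0.5306 → -0.53
Pr(exercise) under Q = N(−d₂) = N(0.53) = 0.7019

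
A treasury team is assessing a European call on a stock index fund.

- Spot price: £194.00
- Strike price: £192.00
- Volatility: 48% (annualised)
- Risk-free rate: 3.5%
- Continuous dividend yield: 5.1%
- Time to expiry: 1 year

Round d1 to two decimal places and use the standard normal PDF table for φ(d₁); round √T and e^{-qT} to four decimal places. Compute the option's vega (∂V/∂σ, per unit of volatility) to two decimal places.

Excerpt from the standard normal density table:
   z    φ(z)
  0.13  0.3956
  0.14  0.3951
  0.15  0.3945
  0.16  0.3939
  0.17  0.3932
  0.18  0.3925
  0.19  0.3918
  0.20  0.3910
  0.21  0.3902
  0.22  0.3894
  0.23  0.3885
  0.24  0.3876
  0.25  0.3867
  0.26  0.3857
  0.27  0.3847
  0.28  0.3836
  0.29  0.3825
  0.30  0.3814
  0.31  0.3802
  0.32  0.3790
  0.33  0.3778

71.62

T = 1;  σ√T = 0.4800
d₁ = [ln(194/192) + (0.035 − 0.051 + 0.48²/2)·1] / 0.4800 = [0.0104 + 0.0992] / 0.4800 = 0.2283 ⇒ 0.23
√T = √1 = 1.0000
φ(d₁) = φ(0.23) = 0.3885
e^(−qT) = e^(−0.051·1) = 0.9503
vega = S·e^(−qT)·φ(d₁)·√T = 194·0.9503·0.3885·1.0000 = 71.6232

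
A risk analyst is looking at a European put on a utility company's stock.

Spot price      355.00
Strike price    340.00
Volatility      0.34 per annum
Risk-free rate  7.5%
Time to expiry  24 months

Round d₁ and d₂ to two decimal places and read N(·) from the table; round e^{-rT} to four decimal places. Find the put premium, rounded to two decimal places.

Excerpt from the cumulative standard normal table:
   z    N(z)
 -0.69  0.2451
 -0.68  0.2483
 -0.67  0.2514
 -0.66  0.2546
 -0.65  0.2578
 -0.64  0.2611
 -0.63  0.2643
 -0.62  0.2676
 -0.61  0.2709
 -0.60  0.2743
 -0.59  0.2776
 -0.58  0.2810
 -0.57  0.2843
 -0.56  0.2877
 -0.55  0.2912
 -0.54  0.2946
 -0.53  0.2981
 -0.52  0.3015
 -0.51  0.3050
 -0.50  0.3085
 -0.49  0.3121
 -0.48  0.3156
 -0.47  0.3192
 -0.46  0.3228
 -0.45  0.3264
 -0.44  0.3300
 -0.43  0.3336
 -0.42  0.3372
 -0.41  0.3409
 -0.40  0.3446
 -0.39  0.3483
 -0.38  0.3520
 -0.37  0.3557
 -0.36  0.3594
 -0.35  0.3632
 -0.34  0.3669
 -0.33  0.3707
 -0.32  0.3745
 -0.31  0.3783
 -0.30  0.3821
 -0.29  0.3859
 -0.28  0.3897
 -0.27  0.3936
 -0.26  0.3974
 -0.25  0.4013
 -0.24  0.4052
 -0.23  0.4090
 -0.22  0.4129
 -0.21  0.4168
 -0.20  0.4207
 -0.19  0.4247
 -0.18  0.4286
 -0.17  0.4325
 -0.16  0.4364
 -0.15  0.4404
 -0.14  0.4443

35.02

σ√T = 0.34·√2 = 0.4808
ln(S/K) + (r + σ²/2)T = ln(355/340) + (0.075 + 0.34²/2)·2 = 0.0432 + 0.2656 = 0.3088
d₁ = 0.3088 / 0.4808 = 0.6422 → 0.64
d₂ = d₁ − σ√T = 0.6422 − 0.4808 = 0.1613 → 0.16
exp(−rT) = exp(−0.075·2) = 0.8607
N(−d₂) = N(-0.16) = 0.4364;  N(−d₁) = N(-0.64) = 0.2611
P = 340·0.8607·0.4364 − 355·0.2611 = 127.7072 − 92.6905 = 35.0167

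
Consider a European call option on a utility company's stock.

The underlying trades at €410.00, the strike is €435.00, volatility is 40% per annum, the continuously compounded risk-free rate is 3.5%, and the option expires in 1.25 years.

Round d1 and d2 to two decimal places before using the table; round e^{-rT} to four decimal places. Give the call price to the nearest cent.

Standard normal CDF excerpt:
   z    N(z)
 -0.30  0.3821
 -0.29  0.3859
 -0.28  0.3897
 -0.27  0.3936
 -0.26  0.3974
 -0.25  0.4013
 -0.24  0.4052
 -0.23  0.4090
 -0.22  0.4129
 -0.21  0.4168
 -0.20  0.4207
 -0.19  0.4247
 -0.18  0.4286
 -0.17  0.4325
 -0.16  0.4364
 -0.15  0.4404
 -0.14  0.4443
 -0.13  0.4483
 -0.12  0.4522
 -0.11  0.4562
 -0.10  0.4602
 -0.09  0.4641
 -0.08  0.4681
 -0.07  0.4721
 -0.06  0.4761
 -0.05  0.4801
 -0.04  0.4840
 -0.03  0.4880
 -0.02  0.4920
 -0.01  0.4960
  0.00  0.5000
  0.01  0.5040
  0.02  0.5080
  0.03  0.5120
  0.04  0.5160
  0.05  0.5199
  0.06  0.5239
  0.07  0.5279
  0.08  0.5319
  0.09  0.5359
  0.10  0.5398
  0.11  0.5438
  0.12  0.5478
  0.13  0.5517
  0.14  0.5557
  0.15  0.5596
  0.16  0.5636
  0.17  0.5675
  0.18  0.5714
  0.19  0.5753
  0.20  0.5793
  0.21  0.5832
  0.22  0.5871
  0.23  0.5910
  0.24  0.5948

€70.40

T = 1.25;  σ√T = 0.4472
d₁ = [ln(410/435) + (0.035 + 0.4²/2)·1.25] / 0.4472 = [-0.0592 + 0.1438] / 0.4472 = 0.1891 → 0.19
d₂ = d₁ − σ√T = 0.1891 − 0.4472 = -0.2581 → -0.26
e^(−rT) = e^(−0.035·1.25) = 0.9572
N(d₁) = N(0.19) = 0.5753;  N(d₂) = N(-0.26) = 0.3974
C = 410·0.5753 − 435·0.9572·0.3974 = 235.8730 − 165.4702 = 70.4028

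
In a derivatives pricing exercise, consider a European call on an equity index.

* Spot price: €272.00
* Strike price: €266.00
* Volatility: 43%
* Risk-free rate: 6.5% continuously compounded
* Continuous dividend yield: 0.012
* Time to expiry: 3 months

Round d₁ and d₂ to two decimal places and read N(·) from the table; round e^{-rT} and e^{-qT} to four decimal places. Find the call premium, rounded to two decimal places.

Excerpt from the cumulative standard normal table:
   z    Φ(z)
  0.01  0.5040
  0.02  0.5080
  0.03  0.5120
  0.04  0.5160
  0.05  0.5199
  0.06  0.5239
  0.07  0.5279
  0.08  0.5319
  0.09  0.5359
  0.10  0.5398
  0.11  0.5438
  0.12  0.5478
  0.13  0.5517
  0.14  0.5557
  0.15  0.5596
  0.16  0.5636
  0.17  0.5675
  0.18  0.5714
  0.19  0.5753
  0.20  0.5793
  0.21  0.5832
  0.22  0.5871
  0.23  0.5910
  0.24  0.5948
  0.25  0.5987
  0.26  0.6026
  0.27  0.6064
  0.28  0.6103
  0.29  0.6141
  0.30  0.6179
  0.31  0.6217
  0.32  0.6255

€27.33

σ√T = 0.43 × 0.5000 = 0.2150
d₁ = [ln(272/266) + (0.065 − 0.012 + ½·0.43²)·0.25] / (σ√T) = (0.0223 + 0.0364) / 0.2150 = 0.2729 which rounds to 0.27
d₂ = 0.2729 − 0.2150 = 0.0579 which rounds to 0.06
e^(−qT) = e^(−0.012·0.25) = 0.9970;  e^(−rT) = e^(−0.065·0.25) = 0.9839
N(d₁) = N(0.27) = 0.6064;  N(d₂) = N(0.06) = 0.5239
C = 272·0.9970·0.6064 − 266·0.9839·0.5239 = 164.4460 − 137.1137 = 27.3322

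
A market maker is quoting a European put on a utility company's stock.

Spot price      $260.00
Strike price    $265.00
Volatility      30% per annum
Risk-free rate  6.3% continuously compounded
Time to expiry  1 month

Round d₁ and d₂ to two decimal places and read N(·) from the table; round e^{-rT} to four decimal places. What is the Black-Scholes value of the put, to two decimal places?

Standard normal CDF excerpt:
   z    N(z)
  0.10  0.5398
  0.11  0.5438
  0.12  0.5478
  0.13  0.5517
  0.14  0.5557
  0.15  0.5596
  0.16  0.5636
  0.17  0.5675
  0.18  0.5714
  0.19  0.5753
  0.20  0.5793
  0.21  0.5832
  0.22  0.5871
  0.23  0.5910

σ√T = 0.3·√0.08333 = 0.0866
d₁ = [ln(260/265) + (0.063 + 0.3²/2)·0.08333] / 0.0866 = [-0.0190 + 0.0090] / 0.0866 = -0.1160 which rounds to -0.12
d₂ = d₁ − σ√T = -0.1160 − 0.0866 = -0.2026 which rounds to -0.20
exp(−rT) = exp(−0.063·0.08333) = 0.9948
N(−d₂) = N(0.20) = 0.5793;  N(−d₁) = N(0.12) = 0.5478
P = 265·0.9948·0.5793 − 260·0.5478 = 152.7162 − 142.4280 = 10.2882

$10.29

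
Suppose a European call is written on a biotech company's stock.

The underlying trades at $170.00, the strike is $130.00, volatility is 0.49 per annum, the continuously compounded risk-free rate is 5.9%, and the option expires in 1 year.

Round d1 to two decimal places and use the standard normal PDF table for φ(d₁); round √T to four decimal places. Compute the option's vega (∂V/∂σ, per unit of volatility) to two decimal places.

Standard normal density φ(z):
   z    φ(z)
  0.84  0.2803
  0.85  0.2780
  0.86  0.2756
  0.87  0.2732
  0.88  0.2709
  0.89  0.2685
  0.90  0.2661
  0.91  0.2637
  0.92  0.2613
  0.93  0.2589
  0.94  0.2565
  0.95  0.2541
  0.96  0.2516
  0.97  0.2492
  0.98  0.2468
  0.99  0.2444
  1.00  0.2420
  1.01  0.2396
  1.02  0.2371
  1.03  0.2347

σ√T = 0.49·√1 = 0.4900
d₁ = [ln(170/130) + (0.059 + 0.49²/2)·1] / 0.4900 = [0.2683 + 0.1790] / 0.4900 = 0.9129 ≈ 0.91
√T = √1 = 1.0000
φ(d₁) = φ(0.91) = 0.2637
vega = S·φ(d₁)·√T = 170·0.2637·1.0000 = 44.8290

44.83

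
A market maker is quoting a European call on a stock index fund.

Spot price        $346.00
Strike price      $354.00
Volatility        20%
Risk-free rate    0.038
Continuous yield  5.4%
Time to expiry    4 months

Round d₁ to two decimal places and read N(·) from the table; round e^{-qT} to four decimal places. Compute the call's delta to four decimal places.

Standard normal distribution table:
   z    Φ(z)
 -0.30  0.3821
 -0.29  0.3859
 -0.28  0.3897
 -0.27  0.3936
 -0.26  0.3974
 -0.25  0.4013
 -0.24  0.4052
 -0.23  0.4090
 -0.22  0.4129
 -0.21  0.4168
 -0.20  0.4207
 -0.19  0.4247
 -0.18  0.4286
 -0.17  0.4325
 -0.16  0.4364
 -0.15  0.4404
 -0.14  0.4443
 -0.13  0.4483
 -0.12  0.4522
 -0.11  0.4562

0.4171

σ√T = 0.2 × 0.5774 = 0.1155
ln(S/K) + (r − q + σ²/2)T = ln(346/354) + (0.038 − 0.054 + 0.2²/2)·0.3333 = -0.0229 + 0.0013 = -0.0215
d₁ = -0.0215 / 0.1155 = -0.1864 ≈ -0.19
N(d₁) = N(-0.19) = 0.4247
Δ_call = e^(−qT)·N(d₁) = 0.9822·0.4247 = 0.4171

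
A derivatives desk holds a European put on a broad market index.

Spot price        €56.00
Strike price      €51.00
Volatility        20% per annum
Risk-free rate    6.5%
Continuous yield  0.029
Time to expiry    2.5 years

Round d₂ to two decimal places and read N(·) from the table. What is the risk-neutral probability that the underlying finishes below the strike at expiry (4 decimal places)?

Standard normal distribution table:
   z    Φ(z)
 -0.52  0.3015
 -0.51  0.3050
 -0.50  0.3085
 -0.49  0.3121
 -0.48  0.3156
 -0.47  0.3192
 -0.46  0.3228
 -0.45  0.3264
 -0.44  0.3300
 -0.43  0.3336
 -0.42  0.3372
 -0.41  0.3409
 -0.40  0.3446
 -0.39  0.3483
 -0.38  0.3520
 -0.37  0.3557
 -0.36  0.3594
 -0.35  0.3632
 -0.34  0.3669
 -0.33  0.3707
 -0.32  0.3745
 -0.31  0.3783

T = 2.5;  σ√T = 0.3162
d₁ = [ln(56/51) + (0.065 − 0.029 + ½·0.2²)·2.5] / (σ√T) = (0.0935 + 0.1400) / 0.3162 = 0.7385 which rounds to 0.74
d₂ = 0.7385 − 0.3162 = 0.4222 which rounds to 0.42
Risk-neutral Pr[S_T < K] = N(−d₂) = N(-0.42) = 0.3372

0.3372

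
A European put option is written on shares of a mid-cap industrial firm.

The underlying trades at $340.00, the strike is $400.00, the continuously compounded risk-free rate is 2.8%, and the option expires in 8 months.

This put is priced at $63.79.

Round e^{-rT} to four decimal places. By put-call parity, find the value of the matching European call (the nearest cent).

exp(−rT) = exp(−0.028·0.6667) = 0.9815
Put-call parity: C − P = S − K·e^(−rT) = 340 − 400·0.9815 = 340 − 392.6000 = -52.6000
C = P + (C − P) = 63.79 + (-52.6000) = 11.1900

$11.19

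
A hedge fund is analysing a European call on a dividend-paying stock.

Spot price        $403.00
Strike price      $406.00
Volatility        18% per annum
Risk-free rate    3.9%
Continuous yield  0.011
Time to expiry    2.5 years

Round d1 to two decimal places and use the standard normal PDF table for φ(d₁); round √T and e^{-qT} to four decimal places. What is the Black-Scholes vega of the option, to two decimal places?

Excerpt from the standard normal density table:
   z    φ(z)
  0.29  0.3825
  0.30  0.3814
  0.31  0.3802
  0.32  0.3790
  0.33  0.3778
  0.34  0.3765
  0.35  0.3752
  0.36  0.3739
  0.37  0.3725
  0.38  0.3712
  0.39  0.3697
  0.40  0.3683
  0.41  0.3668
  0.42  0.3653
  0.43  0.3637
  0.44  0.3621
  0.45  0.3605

T = 2.5;  σ√T = 0.2846
d₁ = [ln(403/406) + (0.039 − 0.011 + 0.18²/2)·2.5] / 0.2846 = [-0.0074 + 0.1105] / 0.2846 = 0.3622 which rounds to 0.36
√T = √2.5 = 1.5811
φ(d₁) = φ(0.36) = 0.3739
exp(−qT) = exp(−0.011·2.5) = 0.9729
vega = S·exp(−qT)·φ(d₁)·√T = 403·0.9729·0.3739·1.5811 = 231.7865

231.79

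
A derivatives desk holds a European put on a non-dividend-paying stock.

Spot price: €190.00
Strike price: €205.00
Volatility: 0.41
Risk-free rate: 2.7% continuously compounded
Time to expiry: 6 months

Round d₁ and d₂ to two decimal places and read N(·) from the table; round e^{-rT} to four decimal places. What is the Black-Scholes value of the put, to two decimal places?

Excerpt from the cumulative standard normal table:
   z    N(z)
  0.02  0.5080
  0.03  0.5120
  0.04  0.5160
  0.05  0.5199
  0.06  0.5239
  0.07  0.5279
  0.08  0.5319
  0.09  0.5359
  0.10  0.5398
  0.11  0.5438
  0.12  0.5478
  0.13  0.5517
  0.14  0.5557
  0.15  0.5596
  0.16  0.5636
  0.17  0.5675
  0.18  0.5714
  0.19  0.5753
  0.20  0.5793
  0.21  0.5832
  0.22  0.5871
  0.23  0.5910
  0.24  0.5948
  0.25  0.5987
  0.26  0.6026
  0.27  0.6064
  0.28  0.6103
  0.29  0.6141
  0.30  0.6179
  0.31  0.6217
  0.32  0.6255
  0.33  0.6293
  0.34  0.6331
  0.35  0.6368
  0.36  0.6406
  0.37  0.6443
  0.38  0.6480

€29.26

σ√T = 0.41·√0.5 = 0.2899
d₁ = [ln(190/205) + (0.027 + 0.41²/2)·0.5] / 0.2899 = [-0.0760 + 0.0555] / 0.2899 = -0.0706 ≈ -0.07
d₂ = d₁ − σ√T = -0.0706 − 0.2899 = -0.3605 ≈ -0.36
e^(−rT) = e^(−0.027·0.5) = 0.9866
N(−d₂) = N(0.36) = 0.6406;  N(−d₁) = N(0.07) = 0.5279
P = 205·0.9866·0.6406 − 190·0.5279 = 129.5633 − 100.3010 = 29.2623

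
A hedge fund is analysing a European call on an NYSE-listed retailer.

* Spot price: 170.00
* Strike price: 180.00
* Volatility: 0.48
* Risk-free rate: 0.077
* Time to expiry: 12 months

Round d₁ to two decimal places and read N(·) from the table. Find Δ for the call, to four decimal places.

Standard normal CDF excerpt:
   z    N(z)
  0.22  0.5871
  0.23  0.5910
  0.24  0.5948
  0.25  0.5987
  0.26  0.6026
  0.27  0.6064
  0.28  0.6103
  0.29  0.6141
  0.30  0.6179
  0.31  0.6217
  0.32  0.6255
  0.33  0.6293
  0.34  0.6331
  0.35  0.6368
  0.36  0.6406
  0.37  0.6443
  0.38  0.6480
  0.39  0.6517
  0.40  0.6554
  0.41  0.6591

σ√T = 0.48·√1 = 0.4800
ln(S/K) + (r + σ²/2)T = ln(170/180) + (0.077 + 0.48²/2)·1 = -0.0572 + 0.1922 = 0.1350
d₁ = 0.1350 / 0.4800 = 0.2813 ⇒ 0.28
N(d₁) = N(0.28) = 0.6103
Δ_call = N(d₁) = 0.6103

0.6103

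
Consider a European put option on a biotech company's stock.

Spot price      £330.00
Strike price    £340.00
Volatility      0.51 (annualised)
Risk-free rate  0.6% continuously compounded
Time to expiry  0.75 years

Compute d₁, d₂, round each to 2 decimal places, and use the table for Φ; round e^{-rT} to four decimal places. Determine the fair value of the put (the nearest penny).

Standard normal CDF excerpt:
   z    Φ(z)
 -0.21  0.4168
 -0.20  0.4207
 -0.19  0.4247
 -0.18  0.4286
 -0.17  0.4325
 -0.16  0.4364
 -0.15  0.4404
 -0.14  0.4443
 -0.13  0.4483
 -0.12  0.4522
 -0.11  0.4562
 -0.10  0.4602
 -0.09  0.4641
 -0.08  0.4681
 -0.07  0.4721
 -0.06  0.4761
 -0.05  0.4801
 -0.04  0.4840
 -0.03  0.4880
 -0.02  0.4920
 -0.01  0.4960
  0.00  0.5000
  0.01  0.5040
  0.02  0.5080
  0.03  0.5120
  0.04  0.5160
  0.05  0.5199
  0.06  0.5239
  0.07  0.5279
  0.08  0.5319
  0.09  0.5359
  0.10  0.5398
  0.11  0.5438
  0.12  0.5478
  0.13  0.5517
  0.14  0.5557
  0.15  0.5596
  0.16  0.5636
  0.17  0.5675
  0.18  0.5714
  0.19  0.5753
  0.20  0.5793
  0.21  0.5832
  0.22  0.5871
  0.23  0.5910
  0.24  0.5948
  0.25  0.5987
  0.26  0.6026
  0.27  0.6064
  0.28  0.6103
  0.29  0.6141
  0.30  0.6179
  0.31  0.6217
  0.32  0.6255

£62.56

σ√T = 0.51 × 0.8660 = 0.4417
ln(S/K) + (r + σ²/2)T = ln(330/340) + (0.006 + 0.51²/2)·0.75 = -0.0299 + 0.1020 = 0.0722
d₁ = 0.0722 / 0.4417 = 0.1634 → 0.16
d₂ = d₁ − σ√T = 0.1634 − 0.4417 = -0.2782 → -0.28
exp(−rT) = exp(−0.006·0.75) = 0.9955
N(−d₂) = N(0.28) = 0.6103;  N(−d₁) = N(-0.16) = 0.4364
P = 340·0.9955·0.6103 − 330·0.4364 = 206.5682 − 144.0120 = 62.5562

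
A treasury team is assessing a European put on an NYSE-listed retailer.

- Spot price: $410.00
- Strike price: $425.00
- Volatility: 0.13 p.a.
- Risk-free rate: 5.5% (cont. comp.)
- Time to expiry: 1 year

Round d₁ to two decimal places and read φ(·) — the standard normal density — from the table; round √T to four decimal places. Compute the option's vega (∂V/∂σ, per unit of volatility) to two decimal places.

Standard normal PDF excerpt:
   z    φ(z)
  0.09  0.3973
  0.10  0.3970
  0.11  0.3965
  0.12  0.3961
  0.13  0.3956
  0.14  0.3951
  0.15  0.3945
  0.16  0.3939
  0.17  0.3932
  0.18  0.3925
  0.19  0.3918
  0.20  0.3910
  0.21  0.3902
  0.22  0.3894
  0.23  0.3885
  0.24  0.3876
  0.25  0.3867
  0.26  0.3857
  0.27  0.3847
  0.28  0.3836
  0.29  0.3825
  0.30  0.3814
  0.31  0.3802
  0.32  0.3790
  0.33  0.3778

159.98

σ√T = 0.13·√1 = 0.1300
d₁ = [ln(410/425) + (0.055 + ½·0.13²)·1] / (σ√T) = (-0.0359 + 0.0635) / 0.1300 = 0.2117 ≈ 0.21
√T = √1 = 1.0000
φ(d₁) = φ(0.21) = 0.3902
vega = S·φ(d₁)·√T = 410·0.3902·1.0000 = 159.9820
(The call has the same vega.)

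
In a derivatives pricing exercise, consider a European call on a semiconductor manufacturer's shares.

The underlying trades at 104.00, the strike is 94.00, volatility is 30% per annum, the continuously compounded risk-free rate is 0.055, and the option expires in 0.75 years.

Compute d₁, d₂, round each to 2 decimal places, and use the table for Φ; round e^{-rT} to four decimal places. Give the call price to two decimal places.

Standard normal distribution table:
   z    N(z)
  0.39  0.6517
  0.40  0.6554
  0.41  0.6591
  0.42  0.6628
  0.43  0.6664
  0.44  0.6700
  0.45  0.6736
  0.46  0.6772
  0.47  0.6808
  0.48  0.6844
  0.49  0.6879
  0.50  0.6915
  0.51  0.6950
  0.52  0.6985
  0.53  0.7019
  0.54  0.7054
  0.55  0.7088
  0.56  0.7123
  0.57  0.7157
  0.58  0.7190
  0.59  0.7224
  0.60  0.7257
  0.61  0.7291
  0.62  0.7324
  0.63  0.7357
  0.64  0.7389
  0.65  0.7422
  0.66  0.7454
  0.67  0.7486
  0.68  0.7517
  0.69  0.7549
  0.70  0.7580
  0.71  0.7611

T = 0.75;  σ√T = 0.2598
ln(S/K) + (r + σ²/2)T = ln(104/94) + (0.055 + 0.3²/2)·0.75 = 0.1011 + 0.0750 = 0.1761
d₁ = 0.1761 / 0.2598 = 0.6778 which rounds to 0.68
d₂ = d₁ − σ√T = 0.6778 − 0.2598 = 0.4180 which rounds to 0.42
e^(−rT) = e^(−0.055·0.75) = 0.9596
N(d₁) = N(0.68) = 0.7517;  N(d₂) = N(0.42) = 0.6628
C = 104·0.7517 − 94·0.9596·0.6628 = 78.1768 − 59.7862 = 18.3906

18.39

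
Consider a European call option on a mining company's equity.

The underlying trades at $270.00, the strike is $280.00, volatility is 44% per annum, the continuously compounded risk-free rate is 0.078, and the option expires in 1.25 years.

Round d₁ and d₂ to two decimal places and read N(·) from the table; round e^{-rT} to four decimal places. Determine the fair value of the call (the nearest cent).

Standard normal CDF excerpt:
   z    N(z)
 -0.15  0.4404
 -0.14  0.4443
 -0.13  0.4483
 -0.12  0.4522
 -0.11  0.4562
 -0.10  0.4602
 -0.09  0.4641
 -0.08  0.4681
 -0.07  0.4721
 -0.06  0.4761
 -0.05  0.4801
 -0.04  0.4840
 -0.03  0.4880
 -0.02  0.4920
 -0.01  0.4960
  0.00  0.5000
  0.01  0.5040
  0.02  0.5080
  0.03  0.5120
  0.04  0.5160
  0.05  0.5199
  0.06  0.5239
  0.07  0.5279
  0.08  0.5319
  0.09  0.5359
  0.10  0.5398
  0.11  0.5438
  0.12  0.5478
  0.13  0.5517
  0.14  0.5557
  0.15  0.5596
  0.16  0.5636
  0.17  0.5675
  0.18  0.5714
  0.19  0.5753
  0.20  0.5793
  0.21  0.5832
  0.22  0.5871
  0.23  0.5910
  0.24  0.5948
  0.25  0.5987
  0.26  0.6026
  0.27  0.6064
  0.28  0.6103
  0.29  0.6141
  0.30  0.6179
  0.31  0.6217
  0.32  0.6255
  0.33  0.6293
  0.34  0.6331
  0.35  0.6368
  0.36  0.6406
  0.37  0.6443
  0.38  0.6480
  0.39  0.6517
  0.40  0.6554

σ√T = 0.44 × 1.1180 = 0.4919
d₁ = [ln(270/280) + (0.078 + ½·0.44²)·1.25] / (σ√T) = (-0.0364 + 0.2185) / 0.4919 = 0.3702 → 0.37
d₂ = 0.3702 − 0.4919 = -0.1217 → -0.12
exp(−rT) = exp(−0.078·1.25) = 0.9071
N(d₁) = N(0.37) = 0.6443;  N(d₂) = N(-0.12) = 0.4522
C = 270·0.6443 − 280·0.9071·0.4522 = 173.9610 − 114.8534 = 59.1076

$59.11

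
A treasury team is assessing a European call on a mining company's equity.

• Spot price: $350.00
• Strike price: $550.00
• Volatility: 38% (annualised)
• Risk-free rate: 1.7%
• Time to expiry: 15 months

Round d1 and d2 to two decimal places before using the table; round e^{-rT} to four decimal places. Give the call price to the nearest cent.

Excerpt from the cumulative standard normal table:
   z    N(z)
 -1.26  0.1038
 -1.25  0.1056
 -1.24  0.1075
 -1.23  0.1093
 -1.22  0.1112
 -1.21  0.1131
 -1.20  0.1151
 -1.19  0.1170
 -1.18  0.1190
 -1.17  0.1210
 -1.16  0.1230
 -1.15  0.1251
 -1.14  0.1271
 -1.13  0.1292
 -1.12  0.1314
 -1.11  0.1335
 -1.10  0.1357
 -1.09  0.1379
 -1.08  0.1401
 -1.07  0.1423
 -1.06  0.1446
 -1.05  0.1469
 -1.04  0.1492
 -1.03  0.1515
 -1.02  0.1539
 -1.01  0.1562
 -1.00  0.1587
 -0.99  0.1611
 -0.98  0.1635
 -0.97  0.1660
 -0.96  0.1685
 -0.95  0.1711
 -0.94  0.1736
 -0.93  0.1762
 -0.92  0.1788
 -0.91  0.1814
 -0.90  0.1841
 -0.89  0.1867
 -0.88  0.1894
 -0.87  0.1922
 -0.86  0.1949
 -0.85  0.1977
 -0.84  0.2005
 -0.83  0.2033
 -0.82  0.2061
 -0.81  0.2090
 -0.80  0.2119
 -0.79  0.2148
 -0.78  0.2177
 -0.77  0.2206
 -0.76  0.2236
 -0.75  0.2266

T = 1.25;  σ√T = 0.4249
d₁ = [ln(350/550) + (0.017 + 0.38²/2)·1.25] / 0.4249 = [-0.4520 + 0.1115] / 0.4249 = -0.8014 ≈ -0.80
d₂ = d₁ − σ√T = -0.8014 − 0.4249 = -1.2263 ≈ -1.23
exp(−rT) = exp(−0.017·1.25) = 0.9790
C = 350·N(-0.80) − 550·0.9790·N(-1.23) = 350·0.2119 − 550·0.9790·0.1093 = 74.1650 − 58.8526 = 15.3124

$15.31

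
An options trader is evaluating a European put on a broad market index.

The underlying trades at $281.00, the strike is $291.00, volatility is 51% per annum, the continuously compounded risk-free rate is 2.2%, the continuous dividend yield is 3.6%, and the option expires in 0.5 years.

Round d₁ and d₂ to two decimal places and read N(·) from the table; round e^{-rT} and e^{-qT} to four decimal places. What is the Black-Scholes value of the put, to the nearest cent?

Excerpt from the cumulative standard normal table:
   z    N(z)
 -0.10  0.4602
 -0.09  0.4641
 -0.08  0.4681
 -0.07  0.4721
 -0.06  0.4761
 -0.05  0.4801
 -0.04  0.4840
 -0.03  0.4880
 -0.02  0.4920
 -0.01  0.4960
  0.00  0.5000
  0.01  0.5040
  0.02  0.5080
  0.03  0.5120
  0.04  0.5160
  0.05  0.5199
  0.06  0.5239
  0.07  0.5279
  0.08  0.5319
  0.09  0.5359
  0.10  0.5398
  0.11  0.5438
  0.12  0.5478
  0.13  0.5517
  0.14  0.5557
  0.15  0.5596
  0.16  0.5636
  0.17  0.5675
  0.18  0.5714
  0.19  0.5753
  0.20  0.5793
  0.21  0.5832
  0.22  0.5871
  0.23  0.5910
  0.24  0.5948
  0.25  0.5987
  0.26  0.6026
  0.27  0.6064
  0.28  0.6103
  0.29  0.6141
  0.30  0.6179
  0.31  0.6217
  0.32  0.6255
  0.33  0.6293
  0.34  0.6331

σ√T = 0.51·√0.5 = 0.3606
d₁ = [ln(281/291) + (0.022 − 0.036 + 0.51²/2)·0.5] / 0.3606 = [-0.0350 + 0.0580] / 0.3606 = 0.0639 → 0.06
d₂ = d₁ − σ√T = 0.0639 − 0.3606 = -0.2967 → -0.30
exp(−qT) = exp(−0.036·0.5) = 0.9822;  exp(−rT) = exp(−0.022·0.5) = 0.9891
P = 291·0.9891·N(0.30) − 281·0.9822·N(-0.06) = 291·0.9891·0.6179 − 281·0.9822·0.4761 = 177.8490 − 131.4027 = 46.4462

$46.45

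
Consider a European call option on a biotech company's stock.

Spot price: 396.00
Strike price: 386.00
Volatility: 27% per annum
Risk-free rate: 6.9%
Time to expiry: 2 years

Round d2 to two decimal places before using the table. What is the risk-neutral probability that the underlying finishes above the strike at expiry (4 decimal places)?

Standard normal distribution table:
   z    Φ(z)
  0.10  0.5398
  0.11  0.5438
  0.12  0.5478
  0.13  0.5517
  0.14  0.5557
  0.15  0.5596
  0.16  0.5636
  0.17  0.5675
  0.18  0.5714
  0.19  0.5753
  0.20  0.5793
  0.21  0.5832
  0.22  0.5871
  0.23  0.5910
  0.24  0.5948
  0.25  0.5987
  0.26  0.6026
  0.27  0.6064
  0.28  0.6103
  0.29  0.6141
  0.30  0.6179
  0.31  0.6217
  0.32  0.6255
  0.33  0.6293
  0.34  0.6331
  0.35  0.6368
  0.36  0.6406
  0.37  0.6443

σ√T = 0.27 × 1.4142 = 0.3818
d₁ = [ln(396/386) + (0.069 + 0.27²/2)·2] / 0.3818 = [0.0256 + 0.2109] / 0.3818 = 0.6193 ≈ 0.62
d₂ = d₁ − σ√T = 0.6193 − 0.3818 = 0.2375 ≈ 0.24
Risk-neutral Pr[S_T > K] = N(d₂) = N(0.24) = 0.5948

0.5948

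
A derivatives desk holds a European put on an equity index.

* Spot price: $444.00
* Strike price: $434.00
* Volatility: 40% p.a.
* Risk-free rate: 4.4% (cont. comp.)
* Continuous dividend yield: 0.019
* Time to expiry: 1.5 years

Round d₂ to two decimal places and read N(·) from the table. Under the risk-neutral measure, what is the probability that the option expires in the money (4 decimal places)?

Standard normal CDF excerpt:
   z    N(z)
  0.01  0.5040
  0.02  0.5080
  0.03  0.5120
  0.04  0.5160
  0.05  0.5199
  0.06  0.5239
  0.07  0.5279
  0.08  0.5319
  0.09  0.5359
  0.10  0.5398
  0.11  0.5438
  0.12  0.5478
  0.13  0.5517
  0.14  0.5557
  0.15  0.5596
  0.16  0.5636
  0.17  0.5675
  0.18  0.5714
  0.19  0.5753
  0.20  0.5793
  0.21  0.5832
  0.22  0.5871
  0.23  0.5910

σ√T = 0.4 × 1.2247 = 0.4899
d₁ = [ln(444/434) + (0.044 − 0.019 + 0.4²/2)·1.5] / 0.4899 = [0.0228 + 0.1575] / 0.4899 = 0.3680 ⇒ 0.37
d₂ = d₁ − σ√T = 0.3680 − 0.4899 = -0.1219 ⇒ -0.12
Pr(exercise) under Q = N(−d₂) = N(0.12) = 0.5478

0.5478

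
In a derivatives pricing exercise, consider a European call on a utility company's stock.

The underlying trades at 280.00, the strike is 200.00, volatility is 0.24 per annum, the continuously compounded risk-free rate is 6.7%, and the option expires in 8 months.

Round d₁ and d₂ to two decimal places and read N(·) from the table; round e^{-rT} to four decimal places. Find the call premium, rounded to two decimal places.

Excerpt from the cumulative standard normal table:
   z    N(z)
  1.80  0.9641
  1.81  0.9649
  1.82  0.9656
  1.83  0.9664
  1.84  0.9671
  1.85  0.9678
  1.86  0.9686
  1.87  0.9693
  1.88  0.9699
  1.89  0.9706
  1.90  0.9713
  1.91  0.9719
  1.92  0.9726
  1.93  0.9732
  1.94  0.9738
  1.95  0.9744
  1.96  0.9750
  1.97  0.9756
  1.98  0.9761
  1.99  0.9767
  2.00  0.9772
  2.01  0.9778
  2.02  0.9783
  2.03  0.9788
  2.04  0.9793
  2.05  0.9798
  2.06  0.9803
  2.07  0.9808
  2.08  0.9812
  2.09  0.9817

89.10

σ√T = 0.24 × 0.8165 = 0.1960
d₁ = [ln(280/200) + (0.067 + 0.24²/2)·0.6667] / 0.1960 = [0.3365 + 0.0639] / 0.1960 = 2.0430 → 2.04
d₂ = d₁ − σ√T = 2.0430 − 0.1960 = 1.8470 → 1.85
e^(−rT) = e^(−0.067·0.6667) = 0.9563
N(d₁) = N(2.04) = 0.9793;  N(d₂) = N(1.85) = 0.9678
C = 280·0.9793 − 200·0.9563·0.9678 = 274.2040 − 185.1014 = 89.1026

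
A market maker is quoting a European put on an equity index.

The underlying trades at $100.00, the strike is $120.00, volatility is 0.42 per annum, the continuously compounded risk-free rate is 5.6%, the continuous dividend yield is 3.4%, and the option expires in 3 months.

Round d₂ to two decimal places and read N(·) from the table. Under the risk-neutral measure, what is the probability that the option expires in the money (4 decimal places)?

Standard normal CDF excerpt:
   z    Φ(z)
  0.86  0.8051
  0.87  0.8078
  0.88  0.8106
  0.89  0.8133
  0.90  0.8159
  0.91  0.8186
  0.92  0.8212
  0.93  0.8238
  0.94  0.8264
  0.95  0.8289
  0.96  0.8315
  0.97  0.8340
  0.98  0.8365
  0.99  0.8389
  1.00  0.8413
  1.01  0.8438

T = 0.25;  σ√T = 0.2100
ln(S/K) + (r − q + σ²/2)T = ln(100/120) + (0.056 − 0.034 + 0.42²/2)·0.25 = -0.1823 + 0.0275 = -0.1548
d₁ = -0.1548 / 0.2100 = -0.7370 ≈ -0.74
d₂ = d₁ − σ√T = -0.7370 − 0.2100 = -0.9470 ≈ -0.95
Risk-neutral Pr[S_T < K] = N(−d₂) = N(0.95) = 0.8289

0.8289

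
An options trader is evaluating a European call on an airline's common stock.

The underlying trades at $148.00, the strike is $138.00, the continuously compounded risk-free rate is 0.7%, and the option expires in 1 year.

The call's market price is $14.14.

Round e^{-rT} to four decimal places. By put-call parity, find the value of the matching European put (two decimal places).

$3.17

exp(−rT) = exp(−0.007·1) = 0.9930
Put-call parity: C − P = S − K·e^(−rT) = 148 − 138·0.9930 = 148 − 137.0340 = 10.9660
P = C − (C − P) = 14.14 − (10.9660) = 3.1740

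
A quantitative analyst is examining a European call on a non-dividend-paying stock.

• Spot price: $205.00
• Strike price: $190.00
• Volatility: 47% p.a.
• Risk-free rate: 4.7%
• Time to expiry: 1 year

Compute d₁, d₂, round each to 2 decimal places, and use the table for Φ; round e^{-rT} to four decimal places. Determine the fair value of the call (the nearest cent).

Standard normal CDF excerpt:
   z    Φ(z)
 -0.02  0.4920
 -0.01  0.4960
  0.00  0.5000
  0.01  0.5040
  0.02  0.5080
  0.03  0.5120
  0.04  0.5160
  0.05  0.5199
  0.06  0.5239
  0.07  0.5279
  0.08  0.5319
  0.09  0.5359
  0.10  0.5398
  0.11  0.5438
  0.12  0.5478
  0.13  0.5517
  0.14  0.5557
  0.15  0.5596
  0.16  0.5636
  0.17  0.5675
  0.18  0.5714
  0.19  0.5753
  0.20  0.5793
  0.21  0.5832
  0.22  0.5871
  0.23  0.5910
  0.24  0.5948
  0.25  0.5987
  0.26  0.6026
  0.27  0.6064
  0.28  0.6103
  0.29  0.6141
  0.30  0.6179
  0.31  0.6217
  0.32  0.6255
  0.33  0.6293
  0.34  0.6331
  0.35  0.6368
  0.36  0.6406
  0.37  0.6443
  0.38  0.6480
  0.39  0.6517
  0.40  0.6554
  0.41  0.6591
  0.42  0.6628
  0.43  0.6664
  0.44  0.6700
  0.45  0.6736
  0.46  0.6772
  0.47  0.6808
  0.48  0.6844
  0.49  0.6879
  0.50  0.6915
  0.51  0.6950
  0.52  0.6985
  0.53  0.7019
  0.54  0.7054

$48.94

σ√T = 0.47·√1 = 0.4700
d₁ = [ln(205/190) + (0.047 + 0.47²/2)·1] / 0.4700 = [0.0760 + 0.1574] / 0.4700 = 0.4967 which rounds to 0.50
d₂ = d₁ − σ√T = 0.4967 − 0.4700 = 0.0267 which rounds to 0.03
exp(−rT) = exp(−0.047·1) = 0.9541
C = 205·N(0.50) − 190·0.9541·N(0.03) = 205·0.6915 − 190·0.9541·0.5120 = 141.7575 − 92.8148 = 48.9427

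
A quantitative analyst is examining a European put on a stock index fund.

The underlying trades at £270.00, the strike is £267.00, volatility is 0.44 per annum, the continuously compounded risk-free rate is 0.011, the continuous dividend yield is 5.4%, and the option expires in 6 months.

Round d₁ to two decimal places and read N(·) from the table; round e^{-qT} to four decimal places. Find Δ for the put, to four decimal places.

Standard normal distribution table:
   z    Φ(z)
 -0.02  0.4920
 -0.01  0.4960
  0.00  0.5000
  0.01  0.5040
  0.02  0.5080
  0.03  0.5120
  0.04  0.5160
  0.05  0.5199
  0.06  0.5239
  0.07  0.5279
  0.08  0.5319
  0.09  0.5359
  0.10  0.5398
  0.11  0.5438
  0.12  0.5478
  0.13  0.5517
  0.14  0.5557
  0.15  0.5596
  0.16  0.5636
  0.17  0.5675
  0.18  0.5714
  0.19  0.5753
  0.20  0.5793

-0.4402

T = 0.5;  σ√T = 0.3111
d₁ = [ln(270/267) + (0.011 − 0.054 + 0.44²/2)·0.5] / 0.3111 = [0.0112 + 0.0269] / 0.3111 = 0.1224 ⇒ 0.12
N(d₁) = N(0.12) = 0.5478
Δ_put = e^(−qT)·(N(d₁) − 1) = 0.9734·(0.5478 − 1) = -0.4402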